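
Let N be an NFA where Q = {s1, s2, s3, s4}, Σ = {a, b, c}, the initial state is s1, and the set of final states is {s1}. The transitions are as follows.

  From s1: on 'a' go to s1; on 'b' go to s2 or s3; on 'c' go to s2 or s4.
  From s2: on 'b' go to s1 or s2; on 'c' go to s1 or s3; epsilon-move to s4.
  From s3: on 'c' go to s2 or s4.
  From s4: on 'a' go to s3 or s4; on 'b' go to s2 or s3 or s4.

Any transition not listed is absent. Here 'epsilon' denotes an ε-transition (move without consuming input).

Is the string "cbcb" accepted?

Start in {s1}.
Read 'c': s1→{s2, s4}; now {s2, s4}.
Read 'b': s2→{s1, s2}, s4→{s2, s3, s4}; now {s1, s2, s3, s4}.
Read 'c': s1→{s2, s4}, s2→{s1, s3}, s3→{s2, s4}, s4→∅; now {s1, s2, s3, s4}.
Read 'b': s1→{s2, s3}, s2→{s1, s2}, s3→∅, s4→{s2, s3, s4}; now {s1, s2, s3, s4}.
The final set {s1, s2, s3, s4} contains the accepting state s1.

Yes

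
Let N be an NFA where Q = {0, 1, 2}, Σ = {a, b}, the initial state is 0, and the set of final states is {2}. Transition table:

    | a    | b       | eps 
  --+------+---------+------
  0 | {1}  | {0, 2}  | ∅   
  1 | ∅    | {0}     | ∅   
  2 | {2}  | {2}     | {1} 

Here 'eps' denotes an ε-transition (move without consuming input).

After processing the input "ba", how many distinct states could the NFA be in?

2

Start in {0}.
Read 'b': 0→{0, 2}; union {0, 2}; ε-closure = {0, 1, 2}.
Read 'a': 0→{1}, 1→∅, 2→{2}; now {1, 2}.
That set has 2 states.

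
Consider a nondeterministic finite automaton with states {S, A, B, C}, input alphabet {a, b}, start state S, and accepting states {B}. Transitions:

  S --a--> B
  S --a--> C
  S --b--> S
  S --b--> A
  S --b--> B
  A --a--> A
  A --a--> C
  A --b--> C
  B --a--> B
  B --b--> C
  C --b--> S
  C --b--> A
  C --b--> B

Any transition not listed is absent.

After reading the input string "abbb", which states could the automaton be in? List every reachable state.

{S, A, B, C}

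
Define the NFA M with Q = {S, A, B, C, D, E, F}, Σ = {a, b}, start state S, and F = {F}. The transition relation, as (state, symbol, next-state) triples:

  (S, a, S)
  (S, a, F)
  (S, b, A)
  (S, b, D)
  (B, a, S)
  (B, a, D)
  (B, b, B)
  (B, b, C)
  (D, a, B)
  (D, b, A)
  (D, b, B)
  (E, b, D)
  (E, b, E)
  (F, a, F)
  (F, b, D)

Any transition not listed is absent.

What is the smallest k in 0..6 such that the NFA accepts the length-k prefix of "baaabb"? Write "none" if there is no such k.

Start in {S}.
Read 'b': {S} → {A, D}.
Read 'a': {A, D} → {B}.
Read 'a': {B} → {S, D}.
Read 'a': {S, D} → {S, B, F}.
None of the earlier sets intersect F, but {S, B, F} does.

4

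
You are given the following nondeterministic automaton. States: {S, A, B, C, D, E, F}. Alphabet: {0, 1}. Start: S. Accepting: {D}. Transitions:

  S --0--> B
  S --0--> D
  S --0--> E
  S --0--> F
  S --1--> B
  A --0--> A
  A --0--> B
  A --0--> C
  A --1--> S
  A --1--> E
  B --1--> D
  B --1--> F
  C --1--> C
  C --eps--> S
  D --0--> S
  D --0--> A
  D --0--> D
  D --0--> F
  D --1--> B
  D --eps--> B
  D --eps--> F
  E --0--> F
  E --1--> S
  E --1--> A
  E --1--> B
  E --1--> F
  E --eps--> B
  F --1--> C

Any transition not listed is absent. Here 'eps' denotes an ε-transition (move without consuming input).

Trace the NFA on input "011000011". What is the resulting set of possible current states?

{S, A, B, C, D, E, F}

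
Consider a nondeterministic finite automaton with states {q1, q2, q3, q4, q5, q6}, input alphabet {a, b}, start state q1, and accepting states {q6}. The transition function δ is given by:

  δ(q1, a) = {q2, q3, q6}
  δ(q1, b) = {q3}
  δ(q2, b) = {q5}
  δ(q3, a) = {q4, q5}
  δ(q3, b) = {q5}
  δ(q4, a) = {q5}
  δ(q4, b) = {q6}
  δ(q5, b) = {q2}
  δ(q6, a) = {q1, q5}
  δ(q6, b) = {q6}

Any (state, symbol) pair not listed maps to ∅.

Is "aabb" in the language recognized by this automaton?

Yes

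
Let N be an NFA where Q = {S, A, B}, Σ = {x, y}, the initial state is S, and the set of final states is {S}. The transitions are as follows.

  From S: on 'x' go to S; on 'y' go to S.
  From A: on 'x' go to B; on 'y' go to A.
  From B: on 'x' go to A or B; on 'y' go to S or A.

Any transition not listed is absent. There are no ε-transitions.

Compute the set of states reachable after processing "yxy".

Start in {S}.
Read 'y': S→{S}; now {S}.
Read 'x': S→{S}; now {S}.
Read 'y': S→{S}; now {S}.

{S}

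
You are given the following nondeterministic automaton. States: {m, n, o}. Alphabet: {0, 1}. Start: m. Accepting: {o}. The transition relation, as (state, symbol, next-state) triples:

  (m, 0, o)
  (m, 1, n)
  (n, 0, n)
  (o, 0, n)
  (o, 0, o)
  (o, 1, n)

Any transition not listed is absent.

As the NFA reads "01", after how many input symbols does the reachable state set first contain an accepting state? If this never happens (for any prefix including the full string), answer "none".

1

Start in {m}.
Read '0': {m} → {o}.
None of the earlier sets intersect F, but {o} does.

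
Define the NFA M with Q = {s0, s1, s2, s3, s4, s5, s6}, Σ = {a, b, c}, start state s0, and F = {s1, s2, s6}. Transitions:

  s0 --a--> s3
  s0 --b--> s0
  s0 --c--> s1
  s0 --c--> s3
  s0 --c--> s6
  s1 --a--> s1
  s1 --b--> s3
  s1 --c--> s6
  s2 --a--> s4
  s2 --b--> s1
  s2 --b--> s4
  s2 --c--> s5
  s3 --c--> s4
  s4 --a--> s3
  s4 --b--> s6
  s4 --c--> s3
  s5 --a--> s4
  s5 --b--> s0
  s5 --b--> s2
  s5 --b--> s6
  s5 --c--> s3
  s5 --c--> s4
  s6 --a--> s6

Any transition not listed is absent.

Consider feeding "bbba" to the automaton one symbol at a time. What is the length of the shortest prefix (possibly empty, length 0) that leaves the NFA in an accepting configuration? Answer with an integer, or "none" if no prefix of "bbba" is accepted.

Start in {s0}.
Read 'b': {s0} → {s0}.
Read 'b': {s0} → {s0}.
Read 'b': {s0} → {s0}.
Read 'a': {s0} → {s3}.
No reachable set along the way intersects F.

none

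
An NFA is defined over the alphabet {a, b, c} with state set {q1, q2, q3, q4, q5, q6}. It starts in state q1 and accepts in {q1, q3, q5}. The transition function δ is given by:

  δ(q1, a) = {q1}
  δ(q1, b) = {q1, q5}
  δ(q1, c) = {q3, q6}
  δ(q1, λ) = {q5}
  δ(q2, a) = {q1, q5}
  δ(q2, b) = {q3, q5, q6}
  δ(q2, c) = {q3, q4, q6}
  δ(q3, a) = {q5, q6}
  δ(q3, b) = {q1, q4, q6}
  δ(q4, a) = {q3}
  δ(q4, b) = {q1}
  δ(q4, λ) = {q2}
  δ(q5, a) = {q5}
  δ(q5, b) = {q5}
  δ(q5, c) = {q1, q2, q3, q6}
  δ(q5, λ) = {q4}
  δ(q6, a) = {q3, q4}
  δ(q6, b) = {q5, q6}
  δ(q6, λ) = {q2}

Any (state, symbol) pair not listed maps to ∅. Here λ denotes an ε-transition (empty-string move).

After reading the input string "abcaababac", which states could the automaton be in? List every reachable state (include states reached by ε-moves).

{q1, q2, q3, q4, q5, q6}

Start: ε-closure({q1}) = {q1, q2, q4, q5}.
Read 'a': q1→{q1}, q2→{q1, q5}, q4→{q3}, q5→{q5}; union {q1, q3, q5}; ε-closure = {q1, q2, q3, q4, q5}.
Read 'b': q1→{q1, q5}, q2→{q3, q5, q6}, q3→{q1, q4, q6}, q4→{q1}, q5→{q5}; union {q1, q3, q4, q5, q6}; ε-closure = {q1, q2, q3, q4, q5, q6}.
Read 'c': q1→{q3, q6}, q2→{q3, q4, q6}, q3→∅, q4→∅, q5→{q1, q2, q3, q6}, q6→∅; union {q1, q2, q3, q4, q6}; ε-closure = {q1, q2, q3, q4, q5, q6}.
Read 'a': q1→{q1}, q2→{q1, q5}, q3→{q5, q6}, q4→{q3}, q5→{q5}, q6→{q3, q4}; union {q1, q3, q4, q5, q6}; ε-closure = {q1, q2, q3, q4, q5, q6}.
Read 'a': q1→{q1}, q2→{q1, q5}, q3→{q5, q6}, q4→{q3}, q5→{q5}, q6→{q3, q4}; union {q1, q3, q4, q5, q6}; ε-closure = {q1, q2, q3, q4, q5, q6}.
Read 'b': q1→{q1, q5}, q2→{q3, q5, q6}, q3→{q1, q4, q6}, q4→{q1}, q5→{q5}, q6→{q5, q6}; union {q1, q3, q4, q5, q6}; ε-closure = {q1, q2, q3, q4, q5, q6}.
Read 'a': q1→{q1}, q2→{q1, q5}, q3→{q5, q6}, q4→{q3}, q5→{q5}, q6→{q3, q4}; union {q1, q3, q4, q5, q6}; ε-closure = {q1, q2, q3, q4, q5, q6}.
Read 'b': q1→{q1, q5}, q2→{q3, q5, q6}, q3→{q1, q4, q6}, q4→{q1}, q5→{q5}, q6→{q5, q6}; union {q1, q3, q4, q5, q6}; ε-closure = {q1, q2, q3, q4, q5, q6}.
Read 'a': q1→{q1}, q2→{q1, q5}, q3→{q5, q6}, q4→{q3}, q5→{q5}, q6→{q3, q4}; union {q1, q3, q4, q5, q6}; ε-closure = {q1, q2, q3, q4, q5, q6}.
Read 'c': q1→{q3, q6}, q2→{q3, q4, q6}, q3→∅, q4→∅, q5→{q1, q2, q3, q6}, q6→∅; union {q1, q2, q3, q4, q6}; ε-closure = {q1, q2, q3, q4, q5, q6}.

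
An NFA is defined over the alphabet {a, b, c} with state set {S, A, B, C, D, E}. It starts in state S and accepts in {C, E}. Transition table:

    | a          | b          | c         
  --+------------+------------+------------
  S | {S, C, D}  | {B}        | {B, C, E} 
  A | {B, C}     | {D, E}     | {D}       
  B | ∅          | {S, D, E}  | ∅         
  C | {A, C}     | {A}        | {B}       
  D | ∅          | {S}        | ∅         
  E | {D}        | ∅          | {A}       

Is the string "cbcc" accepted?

Start in {S}.
Read 'c': S→{B, C, E}; now {B, C, E}.
Read 'b': B→{S, D, E}, C→{A}, E→∅; now {S, A, D, E}.
Read 'c': S→{B, C, E}, A→{D}, D→∅, E→{A}; now {A, B, C, D, E}.
Read 'c': A→{D}, B→∅, C→{B}, D→∅, E→{A}; now {A, B, D}.
The final set {A, B, D} contains no accepting state.

No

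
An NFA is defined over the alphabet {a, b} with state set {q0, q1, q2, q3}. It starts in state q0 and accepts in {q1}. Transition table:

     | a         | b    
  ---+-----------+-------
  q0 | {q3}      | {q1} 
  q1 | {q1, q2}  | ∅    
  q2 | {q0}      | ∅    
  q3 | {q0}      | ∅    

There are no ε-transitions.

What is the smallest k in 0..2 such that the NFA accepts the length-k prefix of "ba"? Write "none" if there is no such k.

Start in {q0}.
Read 'b': {q0} → {q1}.
None of the earlier sets intersect F, but {q1} does.

1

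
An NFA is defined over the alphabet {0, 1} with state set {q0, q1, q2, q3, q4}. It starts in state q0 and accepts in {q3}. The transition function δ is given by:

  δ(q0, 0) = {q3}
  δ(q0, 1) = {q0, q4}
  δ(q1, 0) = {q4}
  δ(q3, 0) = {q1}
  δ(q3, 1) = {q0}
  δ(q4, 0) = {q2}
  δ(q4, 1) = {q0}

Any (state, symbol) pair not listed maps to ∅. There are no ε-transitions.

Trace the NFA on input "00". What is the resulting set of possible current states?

{q1}

Start in {q0}.
Read '0': q0→{q3}; now {q3}.
Read '0': q3→{q1}; now {q1}.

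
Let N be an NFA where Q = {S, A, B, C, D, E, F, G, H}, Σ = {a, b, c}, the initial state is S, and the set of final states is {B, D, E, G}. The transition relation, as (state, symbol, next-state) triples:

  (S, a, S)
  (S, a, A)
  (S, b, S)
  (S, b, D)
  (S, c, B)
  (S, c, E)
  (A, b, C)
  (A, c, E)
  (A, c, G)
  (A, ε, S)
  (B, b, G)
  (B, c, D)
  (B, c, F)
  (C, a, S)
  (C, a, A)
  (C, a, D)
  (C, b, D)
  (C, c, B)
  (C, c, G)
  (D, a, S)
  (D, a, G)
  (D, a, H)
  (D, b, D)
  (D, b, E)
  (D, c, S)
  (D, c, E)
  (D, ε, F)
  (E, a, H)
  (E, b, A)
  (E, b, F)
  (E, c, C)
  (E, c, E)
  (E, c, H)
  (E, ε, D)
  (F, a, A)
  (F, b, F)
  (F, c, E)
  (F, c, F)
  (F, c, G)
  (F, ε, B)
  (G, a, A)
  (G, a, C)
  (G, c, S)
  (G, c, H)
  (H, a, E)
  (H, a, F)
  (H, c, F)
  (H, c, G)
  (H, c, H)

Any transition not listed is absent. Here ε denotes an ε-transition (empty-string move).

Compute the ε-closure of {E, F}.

{B, D, E, F}

Begin with {E, F}.
ε-move F → B; add B.
ε-move E → D; add D.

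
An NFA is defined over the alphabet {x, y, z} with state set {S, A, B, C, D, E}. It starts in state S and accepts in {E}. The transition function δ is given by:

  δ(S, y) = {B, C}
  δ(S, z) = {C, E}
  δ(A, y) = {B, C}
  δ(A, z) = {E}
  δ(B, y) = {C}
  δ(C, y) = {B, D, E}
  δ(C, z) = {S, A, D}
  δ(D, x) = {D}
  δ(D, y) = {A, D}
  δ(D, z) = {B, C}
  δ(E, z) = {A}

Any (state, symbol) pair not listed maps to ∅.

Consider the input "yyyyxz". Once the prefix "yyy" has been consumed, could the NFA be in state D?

Yes

Start in {S}.
Read 'y': {S} → {B, C}.
Read 'y': {B, C} → {B, C, D, E}.
Read 'y': {B, C, D, E} → {A, B, C, D, E}.
State D is in {A, B, C, D, E}.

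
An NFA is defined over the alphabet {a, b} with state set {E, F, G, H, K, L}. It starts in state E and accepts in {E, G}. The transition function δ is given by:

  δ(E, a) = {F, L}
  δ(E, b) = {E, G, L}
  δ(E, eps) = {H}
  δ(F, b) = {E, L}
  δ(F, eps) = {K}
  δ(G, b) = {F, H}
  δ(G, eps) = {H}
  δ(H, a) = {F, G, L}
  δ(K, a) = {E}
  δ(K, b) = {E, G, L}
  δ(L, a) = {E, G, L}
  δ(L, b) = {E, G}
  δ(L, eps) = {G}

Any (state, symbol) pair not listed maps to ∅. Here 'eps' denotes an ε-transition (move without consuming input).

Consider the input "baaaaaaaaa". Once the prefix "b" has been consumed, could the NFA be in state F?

No

Start: ε-closure({E}) = {E, H}.
Read 'b': E→{E, G, L}, H→∅; union {E, G, L}; ε-closure = {E, G, H, L}.
State F is not in {E, G, H, L}.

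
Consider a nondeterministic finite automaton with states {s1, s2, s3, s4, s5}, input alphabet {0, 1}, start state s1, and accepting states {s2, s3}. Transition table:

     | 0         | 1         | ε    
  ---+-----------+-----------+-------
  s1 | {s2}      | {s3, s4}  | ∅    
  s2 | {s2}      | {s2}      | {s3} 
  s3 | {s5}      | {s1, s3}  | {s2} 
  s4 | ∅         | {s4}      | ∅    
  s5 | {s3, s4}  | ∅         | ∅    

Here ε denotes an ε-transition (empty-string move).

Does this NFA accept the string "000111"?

Yes

Start in {s1}.
Read '0': s1→{s2}; union {s2}; ε-closure = {s2, s3}.
Read '0': s2→{s2}, s3→{s5}; union {s2, s5}; ε-closure = {s2, s3, s5}.
Read '0': s2→{s2}, s3→{s5}, s5→{s3, s4}; now {s2, s3, s4, s5}.
Read '1': s2→{s2}, s3→{s1, s3}, s4→{s4}, s5→∅; now {s1, s2, s3, s4}.
Read '1': s1→{s3, s4}, s2→{s2}, s3→{s1, s3}, s4→{s4}; now {s1, s2, s3, s4}.
Read '1': s1→{s3, s4}, s2→{s2}, s3→{s1, s3}, s4→{s4}; now {s1, s2, s3, s4}.
The final set {s1, s2, s3, s4} contains the accepting states s2, s3.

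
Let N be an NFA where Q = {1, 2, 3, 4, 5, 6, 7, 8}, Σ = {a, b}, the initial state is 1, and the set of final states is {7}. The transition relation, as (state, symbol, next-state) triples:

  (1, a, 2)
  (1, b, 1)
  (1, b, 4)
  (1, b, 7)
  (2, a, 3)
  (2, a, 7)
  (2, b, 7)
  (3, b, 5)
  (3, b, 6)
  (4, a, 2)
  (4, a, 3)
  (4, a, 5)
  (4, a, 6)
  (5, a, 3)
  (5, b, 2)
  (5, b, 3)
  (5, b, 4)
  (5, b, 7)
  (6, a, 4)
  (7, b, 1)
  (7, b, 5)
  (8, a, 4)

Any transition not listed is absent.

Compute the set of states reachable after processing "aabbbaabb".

Start in {1}.
Read 'a': {1} → {2}.
Read 'a': {2} → {3, 7}.
Read 'b': {3, 7} → {1, 5, 6}.
Read 'b': {1, 5, 6} → {1, 2, 3, 4, 7}.
Read 'b': {1, 2, 3, 4, 7} → {1, 4, 5, 6, 7}.
Read 'a': {1, 4, 5, 6, 7} → {2, 3, 4, 5, 6}.
Read 'a': {2, 3, 4, 5, 6} → {2, 3, 4, 5, 6, 7}.
Read 'b': {2, 3, 4, 5, 6, 7} → {1, 2, 3, 4, 5, 6, 7}.
Read 'b': {1, 2, 3, 4, 5, 6, 7} → {1, 2, 3, 4, 5, 6, 7}.

{1, 2, 3, 4, 5, 6, 7}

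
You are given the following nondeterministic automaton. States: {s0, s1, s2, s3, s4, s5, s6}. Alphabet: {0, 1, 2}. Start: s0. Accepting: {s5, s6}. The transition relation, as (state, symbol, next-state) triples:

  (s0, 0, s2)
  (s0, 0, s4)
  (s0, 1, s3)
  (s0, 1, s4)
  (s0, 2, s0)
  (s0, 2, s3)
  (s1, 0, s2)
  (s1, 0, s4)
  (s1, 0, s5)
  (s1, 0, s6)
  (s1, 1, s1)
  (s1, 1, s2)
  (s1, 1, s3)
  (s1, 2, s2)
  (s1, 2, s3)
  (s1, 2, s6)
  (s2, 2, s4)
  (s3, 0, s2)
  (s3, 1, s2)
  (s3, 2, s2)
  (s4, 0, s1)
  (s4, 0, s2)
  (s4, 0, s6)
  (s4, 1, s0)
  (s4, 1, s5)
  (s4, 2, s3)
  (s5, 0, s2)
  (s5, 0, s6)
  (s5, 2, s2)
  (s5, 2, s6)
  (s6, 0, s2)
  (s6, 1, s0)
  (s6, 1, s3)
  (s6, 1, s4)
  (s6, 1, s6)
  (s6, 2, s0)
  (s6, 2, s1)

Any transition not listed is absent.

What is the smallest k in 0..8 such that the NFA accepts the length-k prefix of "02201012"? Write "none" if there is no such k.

none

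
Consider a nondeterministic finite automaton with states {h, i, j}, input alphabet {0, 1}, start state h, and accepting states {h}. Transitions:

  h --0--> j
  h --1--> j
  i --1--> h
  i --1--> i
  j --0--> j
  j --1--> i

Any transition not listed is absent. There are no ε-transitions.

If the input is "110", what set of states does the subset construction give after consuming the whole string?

Start in {h}.
Read '1': {h} → {j}.
Read '1': {j} → {i}.
Read '0': {i} → ∅.

∅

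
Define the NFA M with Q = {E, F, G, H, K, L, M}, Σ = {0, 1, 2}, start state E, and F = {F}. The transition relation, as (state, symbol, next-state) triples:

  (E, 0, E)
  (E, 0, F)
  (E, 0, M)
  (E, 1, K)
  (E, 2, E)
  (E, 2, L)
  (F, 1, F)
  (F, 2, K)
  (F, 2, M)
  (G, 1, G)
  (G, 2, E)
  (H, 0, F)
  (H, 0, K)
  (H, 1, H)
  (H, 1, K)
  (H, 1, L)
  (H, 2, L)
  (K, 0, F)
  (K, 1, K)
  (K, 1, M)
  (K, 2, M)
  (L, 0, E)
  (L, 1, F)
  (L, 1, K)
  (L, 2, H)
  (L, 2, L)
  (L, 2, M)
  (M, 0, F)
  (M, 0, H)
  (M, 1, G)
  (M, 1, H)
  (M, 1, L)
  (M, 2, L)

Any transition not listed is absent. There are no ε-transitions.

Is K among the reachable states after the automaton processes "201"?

Start in {E}.
Read '2': E→{E, L}; now {E, L}.
Read '0': E→{E, F, M}, L→{E}; now {E, F, M}.
Read '1': E→{K}, F→{F}, M→{G, H, L}; now {F, G, H, K, L}.
State K is in {F, G, H, K, L}.

Yes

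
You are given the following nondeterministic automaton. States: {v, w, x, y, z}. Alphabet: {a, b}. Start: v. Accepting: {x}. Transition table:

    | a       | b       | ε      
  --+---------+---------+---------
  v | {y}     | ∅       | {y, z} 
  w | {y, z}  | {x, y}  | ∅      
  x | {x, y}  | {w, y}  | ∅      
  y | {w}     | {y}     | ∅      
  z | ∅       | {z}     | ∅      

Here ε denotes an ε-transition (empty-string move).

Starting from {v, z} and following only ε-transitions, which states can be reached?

{v, y, z}

Begin with {v, z}.
ε-move v → y; add y.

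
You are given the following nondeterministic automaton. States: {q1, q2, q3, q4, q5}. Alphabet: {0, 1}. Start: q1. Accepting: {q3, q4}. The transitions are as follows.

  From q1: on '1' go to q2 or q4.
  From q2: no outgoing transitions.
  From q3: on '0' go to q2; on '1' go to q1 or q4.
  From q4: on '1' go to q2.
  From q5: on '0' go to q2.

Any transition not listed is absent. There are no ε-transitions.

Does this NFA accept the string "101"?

No

Start in {q1}.
Read '1': {q1} → {q2, q4}.
Read '0': {q2, q4} → ∅.
The set is empty and remains empty for the remaining 1 symbol.
The final set ∅ contains no accepting state.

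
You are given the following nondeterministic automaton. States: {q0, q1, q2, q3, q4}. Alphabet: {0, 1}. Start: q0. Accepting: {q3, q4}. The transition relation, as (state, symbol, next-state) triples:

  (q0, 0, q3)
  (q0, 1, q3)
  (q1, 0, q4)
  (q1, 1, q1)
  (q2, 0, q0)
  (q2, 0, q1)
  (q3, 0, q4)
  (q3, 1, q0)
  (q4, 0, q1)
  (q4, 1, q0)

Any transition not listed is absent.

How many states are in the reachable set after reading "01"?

Start in {q0}.
Read '0': {q0} → {q3}.
Read '1': {q3} → {q0}.
That set has 1 state.

1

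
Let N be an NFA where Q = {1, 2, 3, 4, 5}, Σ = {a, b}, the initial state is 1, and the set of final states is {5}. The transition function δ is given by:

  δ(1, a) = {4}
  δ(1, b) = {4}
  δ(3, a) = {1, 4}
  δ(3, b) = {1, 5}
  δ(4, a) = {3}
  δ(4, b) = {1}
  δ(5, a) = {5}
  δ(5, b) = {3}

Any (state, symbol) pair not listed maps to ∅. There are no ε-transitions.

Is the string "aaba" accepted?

Yes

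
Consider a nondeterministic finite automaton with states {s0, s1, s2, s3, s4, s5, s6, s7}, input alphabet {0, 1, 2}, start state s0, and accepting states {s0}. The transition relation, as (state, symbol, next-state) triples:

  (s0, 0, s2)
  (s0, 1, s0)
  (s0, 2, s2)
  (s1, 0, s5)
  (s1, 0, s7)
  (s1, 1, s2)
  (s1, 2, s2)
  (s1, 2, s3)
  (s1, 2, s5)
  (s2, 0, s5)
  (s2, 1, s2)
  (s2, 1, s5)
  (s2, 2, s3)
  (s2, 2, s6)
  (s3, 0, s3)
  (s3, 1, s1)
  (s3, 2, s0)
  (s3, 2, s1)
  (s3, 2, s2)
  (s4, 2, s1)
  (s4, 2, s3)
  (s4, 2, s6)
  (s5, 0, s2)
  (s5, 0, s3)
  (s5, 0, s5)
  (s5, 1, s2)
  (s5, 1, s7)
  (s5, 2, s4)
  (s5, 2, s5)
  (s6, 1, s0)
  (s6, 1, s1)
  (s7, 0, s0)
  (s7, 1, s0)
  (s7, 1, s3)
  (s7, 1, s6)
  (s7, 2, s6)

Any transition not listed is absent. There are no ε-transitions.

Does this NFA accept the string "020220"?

Start in {s0}.
Read '0': {s0} → {s2}.
Read '2': {s2} → {s3, s6}.
Read '0': {s3, s6} → {s3}.
Read '2': {s3} → {s0, s1, s2}.
Read '2': {s0, s1, s2} → {s2, s3, s5, s6}.
Read '0': {s2, s3, s5, s6} → {s2, s3, s5}.
The final set {s2, s3, s5} contains no accepting state.

No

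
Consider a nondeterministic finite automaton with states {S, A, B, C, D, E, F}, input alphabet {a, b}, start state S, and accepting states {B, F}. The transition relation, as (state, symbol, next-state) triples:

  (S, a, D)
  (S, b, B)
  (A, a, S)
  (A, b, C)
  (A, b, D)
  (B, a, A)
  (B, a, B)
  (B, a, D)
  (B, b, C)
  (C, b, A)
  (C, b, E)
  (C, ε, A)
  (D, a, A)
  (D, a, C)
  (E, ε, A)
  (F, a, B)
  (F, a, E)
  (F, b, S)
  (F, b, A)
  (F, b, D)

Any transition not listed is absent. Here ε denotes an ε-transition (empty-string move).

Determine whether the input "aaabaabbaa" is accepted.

No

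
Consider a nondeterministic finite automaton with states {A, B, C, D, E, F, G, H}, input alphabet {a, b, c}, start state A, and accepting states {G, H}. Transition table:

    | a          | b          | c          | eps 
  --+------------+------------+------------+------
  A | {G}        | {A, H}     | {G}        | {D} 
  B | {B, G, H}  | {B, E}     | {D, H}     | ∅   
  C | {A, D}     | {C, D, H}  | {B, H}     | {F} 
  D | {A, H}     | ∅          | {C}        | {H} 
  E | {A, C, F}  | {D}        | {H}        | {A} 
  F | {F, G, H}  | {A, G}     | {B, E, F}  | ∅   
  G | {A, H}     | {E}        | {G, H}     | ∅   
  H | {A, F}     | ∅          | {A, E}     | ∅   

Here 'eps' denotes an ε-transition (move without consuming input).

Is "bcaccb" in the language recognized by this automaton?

Start: ε-closure({A}) = {A, D, H}.
Read 'b': {A, D, H} → {A, D, H}.
Read 'c': {A, D, H} → {A, C, D, E, F, G, H}.
Read 'a': {A, C, D, E, F, G, H} → {A, C, D, F, G, H}.
Read 'c': {A, C, D, F, G, H} → {A, B, C, D, E, F, G, H}.
Read 'c': {A, B, C, D, E, F, G, H} → {A, B, C, D, E, F, G, H}.
Read 'b': {A, B, C, D, E, F, G, H} → {A, B, C, D, E, F, G, H}.
The final set {A, B, C, D, E, F, G, H} contains the accepting states G, H.

Yes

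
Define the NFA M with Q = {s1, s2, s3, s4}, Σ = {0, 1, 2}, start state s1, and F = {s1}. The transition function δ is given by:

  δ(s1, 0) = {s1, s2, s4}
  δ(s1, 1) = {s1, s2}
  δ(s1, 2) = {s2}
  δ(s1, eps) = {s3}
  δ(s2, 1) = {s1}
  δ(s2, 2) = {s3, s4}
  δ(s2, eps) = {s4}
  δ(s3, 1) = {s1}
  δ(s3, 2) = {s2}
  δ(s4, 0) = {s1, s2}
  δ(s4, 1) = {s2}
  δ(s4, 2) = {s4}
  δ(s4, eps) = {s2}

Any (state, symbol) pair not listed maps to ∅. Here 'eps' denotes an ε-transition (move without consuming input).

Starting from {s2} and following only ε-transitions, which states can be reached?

{s2, s4}

Begin with {s2}.
ε-move s2 → s4; add s4.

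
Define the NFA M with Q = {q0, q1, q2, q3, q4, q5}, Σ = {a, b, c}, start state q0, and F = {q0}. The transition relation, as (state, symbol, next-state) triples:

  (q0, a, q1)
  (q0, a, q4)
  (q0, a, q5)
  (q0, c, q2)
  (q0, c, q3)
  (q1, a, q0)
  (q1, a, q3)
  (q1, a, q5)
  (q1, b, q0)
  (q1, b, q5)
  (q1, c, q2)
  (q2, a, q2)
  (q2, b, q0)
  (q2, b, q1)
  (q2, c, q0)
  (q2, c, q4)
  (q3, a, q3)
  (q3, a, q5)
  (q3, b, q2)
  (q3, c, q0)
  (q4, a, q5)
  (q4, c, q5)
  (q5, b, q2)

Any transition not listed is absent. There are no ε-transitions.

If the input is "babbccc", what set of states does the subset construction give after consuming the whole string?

Start in {q0}.
Read 'b': q0→∅; now ∅.
The set is empty and remains empty for the remaining 6 symbols.

∅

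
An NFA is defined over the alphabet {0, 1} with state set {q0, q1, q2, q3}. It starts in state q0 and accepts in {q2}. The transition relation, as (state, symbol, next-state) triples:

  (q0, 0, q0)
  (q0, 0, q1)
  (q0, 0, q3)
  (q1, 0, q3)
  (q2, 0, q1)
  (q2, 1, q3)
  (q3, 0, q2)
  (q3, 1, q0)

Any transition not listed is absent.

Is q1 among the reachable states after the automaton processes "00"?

Yes

Start in {q0}.
Read '0': {q0} → {q0, q1, q3}.
Read '0': {q0, q1, q3} → {q0, q1, q2, q3}.
State q1 is in {q0, q1, q2, q3}.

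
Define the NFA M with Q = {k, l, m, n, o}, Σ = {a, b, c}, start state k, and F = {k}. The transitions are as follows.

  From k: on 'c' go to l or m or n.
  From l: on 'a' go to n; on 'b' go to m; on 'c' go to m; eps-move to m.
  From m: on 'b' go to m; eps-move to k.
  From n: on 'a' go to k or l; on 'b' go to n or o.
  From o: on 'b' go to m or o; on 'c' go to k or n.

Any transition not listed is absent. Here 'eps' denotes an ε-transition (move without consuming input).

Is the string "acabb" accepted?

No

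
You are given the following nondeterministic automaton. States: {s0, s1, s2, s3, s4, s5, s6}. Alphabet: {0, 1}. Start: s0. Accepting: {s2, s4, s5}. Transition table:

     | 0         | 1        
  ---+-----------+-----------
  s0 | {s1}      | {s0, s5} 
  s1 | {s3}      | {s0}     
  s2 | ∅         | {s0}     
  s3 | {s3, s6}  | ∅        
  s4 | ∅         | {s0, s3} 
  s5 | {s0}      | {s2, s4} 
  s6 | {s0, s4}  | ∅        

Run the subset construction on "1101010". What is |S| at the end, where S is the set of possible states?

2

Start in {s0}.
Read '1': s0→{s0, s5}; now {s0, s5}.
Read '1': s0→{s0, s5}, s5→{s2, s4}; now {s0, s2, s4, s5}.
Read '0': s0→{s1}, s2→∅, s4→∅, s5→{s0}; now {s0, s1}.
Read '1': s0→{s0, s5}, s1→{s0}; now {s0, s5}.
Read '0': s0→{s1}, s5→{s0}; now {s0, s1}.
Read '1': s0→{s0, s5}, s1→{s0}; now {s0, s5}.
Read '0': s0→{s1}, s5→{s0}; now {s0, s1}.
That set has 2 states.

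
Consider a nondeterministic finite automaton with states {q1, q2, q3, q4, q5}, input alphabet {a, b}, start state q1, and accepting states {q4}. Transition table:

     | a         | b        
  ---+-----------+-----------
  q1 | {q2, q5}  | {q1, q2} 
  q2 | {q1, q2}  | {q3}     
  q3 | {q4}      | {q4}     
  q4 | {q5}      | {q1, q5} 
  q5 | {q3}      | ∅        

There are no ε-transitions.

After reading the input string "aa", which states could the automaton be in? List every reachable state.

{q1, q2, q3}

Start in {q1}.
Read 'a': {q1} → {q2, q5}.
Read 'a': {q2, q5} → {q1, q2, q3}.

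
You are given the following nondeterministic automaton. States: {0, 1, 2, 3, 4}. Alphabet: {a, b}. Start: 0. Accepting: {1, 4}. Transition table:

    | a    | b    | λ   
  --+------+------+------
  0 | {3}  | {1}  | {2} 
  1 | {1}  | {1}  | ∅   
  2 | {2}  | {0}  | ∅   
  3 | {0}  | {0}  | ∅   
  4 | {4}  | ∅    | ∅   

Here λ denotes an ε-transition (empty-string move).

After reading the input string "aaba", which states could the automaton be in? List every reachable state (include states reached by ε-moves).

Start: ε-closure({0}) = {0, 2}.
Read 'a': 0→{3}, 2→{2}; now {2, 3}.
Read 'a': 2→{2}, 3→{0}; now {0, 2}.
Read 'b': 0→{1}, 2→{0}; union {0, 1}; ε-closure = {0, 1, 2}.
Read 'a': 0→{3}, 1→{1}, 2→{2}; now {1, 2, 3}.

{1, 2, 3}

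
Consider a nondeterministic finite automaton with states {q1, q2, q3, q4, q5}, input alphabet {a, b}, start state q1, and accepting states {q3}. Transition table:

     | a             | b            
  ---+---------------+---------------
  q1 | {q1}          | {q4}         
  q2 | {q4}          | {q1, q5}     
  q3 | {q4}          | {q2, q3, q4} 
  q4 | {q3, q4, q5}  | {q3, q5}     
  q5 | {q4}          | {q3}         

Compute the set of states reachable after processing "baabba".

Start in {q1}.
Read 'b': {q1} → {q4}.
Read 'a': {q4} → {q3, q4, q5}.
Read 'a': {q3, q4, q5} → {q3, q4, q5}.
Read 'b': {q3, q4, q5} → {q2, q3, q4, q5}.
Read 'b': {q2, q3, q4, q5} → {q1, q2, q3, q4, q5}.
Read 'a': {q1, q2, q3, q4, q5} → {q1, q3, q4, q5}.

{q1, q3, q4, q5}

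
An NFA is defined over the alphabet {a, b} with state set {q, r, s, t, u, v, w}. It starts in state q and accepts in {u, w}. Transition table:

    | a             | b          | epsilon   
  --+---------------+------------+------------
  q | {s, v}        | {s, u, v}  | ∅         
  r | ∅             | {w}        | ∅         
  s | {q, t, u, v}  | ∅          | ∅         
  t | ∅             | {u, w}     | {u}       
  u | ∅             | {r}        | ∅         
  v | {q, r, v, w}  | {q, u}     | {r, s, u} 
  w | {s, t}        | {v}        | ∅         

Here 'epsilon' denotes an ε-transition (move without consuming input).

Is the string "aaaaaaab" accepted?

Start in {q}.
Read 'a': q→{s, v}; union {s, v}; ε-closure = {r, s, u, v}.
Read 'a': r→∅, s→{q, t, u, v}, u→∅, v→{q, r, v, w}; union {q, r, t, u, v, w}; ε-closure = {q, r, s, t, u, v, w}.
Read 'a': q→{s, v}, r→∅, s→{q, t, u, v}, t→∅, u→∅, v→{q, r, v, w}, w→{s, t}; now {q, r, s, t, u, v, w}.
Read 'a': q→{s, v}, r→∅, s→{q, t, u, v}, t→∅, u→∅, v→{q, r, v, w}, w→{s, t}; now {q, r, s, t, u, v, w}.
Read 'a': q→{s, v}, r→∅, s→{q, t, u, v}, t→∅, u→∅, v→{q, r, v, w}, w→{s, t}; now {q, r, s, t, u, v, w}.
Read 'a': q→{s, v}, r→∅, s→{q, t, u, v}, t→∅, u→∅, v→{q, r, v, w}, w→{s, t}; now {q, r, s, t, u, v, w}.
Read 'a': q→{s, v}, r→∅, s→{q, t, u, v}, t→∅, u→∅, v→{q, r, v, w}, w→{s, t}; now {q, r, s, t, u, v, w}.
Read 'b': q→{s, u, v}, r→{w}, s→∅, t→{u, w}, u→{r}, v→{q, u}, w→{v}; now {q, r, s, u, v, w}.
The final set {q, r, s, u, v, w} contains the accepting states u, w.

Yes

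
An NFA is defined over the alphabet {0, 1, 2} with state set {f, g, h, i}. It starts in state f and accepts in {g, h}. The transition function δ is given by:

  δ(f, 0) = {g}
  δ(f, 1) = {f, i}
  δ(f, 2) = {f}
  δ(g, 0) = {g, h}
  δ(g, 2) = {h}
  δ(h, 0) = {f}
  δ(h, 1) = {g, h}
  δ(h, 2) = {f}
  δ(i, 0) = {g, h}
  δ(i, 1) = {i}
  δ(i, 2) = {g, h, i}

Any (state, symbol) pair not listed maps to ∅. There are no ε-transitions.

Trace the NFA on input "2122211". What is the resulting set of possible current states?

{f, g, h, i}

Start in {f}.
Read '2': {f} → {f}.
Read '1': {f} → {f, i}.
Read '2': {f, i} → {f, g, h, i}.
Read '2': {f, g, h, i} → {f, g, h, i}.
Read '2': {f, g, h, i} → {f, g, h, i}.
Read '1': {f, g, h, i} → {f, g, h, i}.
Read '1': {f, g, h, i} → {f, g, h, i}.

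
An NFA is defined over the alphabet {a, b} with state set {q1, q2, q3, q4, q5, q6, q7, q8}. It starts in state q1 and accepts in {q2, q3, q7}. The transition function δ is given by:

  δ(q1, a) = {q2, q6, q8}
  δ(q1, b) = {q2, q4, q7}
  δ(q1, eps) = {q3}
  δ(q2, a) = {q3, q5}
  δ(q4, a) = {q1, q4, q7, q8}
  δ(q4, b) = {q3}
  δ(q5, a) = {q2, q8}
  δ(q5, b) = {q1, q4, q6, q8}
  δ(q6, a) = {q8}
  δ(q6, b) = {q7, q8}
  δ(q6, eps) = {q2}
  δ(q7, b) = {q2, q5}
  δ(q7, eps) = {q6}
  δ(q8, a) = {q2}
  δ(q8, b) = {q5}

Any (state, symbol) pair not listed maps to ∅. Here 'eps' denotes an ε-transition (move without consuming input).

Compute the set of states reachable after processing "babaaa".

{q1, q2, q3, q4, q5, q6, q7, q8}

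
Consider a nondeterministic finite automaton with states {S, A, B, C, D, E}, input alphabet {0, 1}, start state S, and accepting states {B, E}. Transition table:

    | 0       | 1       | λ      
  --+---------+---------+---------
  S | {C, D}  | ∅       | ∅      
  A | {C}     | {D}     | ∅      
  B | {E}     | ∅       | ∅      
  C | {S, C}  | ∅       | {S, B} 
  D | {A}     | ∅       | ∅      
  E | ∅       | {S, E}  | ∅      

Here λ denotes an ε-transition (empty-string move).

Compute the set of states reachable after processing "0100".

∅

Start in {S}.
Read '0': {S} → {S, B, C, D}.
Read '1': {S, B, C, D} → ∅.
The set is empty and remains empty for the remaining 2 symbols.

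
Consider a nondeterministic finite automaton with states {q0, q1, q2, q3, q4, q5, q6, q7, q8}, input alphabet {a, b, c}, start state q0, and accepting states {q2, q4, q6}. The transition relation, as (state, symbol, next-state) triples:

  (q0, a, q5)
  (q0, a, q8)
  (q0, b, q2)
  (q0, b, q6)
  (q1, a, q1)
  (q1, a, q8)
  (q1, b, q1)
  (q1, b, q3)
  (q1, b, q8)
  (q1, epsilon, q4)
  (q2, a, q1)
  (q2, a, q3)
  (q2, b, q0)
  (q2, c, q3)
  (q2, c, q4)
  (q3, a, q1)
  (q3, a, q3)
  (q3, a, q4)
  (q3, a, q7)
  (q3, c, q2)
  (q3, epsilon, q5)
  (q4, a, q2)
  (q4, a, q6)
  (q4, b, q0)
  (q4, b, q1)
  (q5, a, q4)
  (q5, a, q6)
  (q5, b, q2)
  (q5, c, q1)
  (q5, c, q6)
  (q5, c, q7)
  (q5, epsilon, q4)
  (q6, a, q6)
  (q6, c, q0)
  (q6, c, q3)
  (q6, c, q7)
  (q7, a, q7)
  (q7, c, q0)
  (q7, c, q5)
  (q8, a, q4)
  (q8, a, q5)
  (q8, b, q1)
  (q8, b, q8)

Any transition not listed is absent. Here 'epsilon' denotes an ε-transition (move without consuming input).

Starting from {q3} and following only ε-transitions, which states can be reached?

{q3, q4, q5}

Begin with {q3}.
ε-move q3 → q5; add q5.
ε-move q5 → q4; add q4.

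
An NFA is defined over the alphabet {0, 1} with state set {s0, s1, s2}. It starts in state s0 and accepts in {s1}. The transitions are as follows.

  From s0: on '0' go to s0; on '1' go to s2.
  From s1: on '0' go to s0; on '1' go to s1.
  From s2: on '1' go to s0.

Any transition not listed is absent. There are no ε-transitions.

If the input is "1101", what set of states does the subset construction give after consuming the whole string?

Start in {s0}.
Read '1': s0→{s2}; now {s2}.
Read '1': s2→{s0}; now {s0}.
Read '0': s0→{s0}; now {s0}.
Read '1': s0→{s2}; now {s2}.

{s2}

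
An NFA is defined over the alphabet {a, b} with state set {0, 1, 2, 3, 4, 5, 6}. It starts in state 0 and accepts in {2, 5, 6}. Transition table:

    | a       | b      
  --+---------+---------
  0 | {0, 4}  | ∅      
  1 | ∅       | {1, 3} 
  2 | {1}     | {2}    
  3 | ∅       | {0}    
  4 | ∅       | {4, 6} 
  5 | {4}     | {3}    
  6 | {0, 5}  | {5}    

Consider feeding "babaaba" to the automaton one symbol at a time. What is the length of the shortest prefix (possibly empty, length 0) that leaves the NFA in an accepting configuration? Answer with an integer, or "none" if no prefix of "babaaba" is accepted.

Start in {0}.
Read 'b': 0→∅; now ∅.
The set is empty and remains empty for the remaining 6 symbols.
No reachable set along the way intersects F.

none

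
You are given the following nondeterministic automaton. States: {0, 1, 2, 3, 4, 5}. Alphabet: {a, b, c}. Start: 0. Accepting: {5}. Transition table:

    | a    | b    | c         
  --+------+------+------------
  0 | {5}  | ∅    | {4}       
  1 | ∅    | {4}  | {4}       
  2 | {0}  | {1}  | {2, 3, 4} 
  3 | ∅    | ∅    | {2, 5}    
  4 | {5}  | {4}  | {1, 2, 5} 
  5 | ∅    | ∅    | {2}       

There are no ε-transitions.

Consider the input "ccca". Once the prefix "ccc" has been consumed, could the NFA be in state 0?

Start in {0}.
Read 'c': {0} → {4}.
Read 'c': {4} → {1, 2, 5}.
Read 'c': {1, 2, 5} → {2, 3, 4}.
State 0 is not in {2, 3, 4}.

No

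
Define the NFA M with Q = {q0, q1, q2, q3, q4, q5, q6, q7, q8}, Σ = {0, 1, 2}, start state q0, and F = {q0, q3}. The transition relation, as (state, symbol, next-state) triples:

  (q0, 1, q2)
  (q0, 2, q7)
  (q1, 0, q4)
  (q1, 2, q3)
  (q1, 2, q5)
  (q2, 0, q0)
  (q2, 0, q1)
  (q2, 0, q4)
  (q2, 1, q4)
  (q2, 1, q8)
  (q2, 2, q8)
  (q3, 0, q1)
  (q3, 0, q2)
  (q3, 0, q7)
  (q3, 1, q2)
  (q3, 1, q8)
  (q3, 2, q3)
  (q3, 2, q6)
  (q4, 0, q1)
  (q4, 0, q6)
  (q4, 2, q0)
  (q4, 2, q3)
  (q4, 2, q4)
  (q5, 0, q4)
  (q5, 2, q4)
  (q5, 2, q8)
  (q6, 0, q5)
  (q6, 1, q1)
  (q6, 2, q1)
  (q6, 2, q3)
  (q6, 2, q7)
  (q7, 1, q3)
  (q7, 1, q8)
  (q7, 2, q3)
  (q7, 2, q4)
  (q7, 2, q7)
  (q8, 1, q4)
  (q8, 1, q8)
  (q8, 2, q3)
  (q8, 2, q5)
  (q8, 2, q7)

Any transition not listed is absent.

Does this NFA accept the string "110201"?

Yes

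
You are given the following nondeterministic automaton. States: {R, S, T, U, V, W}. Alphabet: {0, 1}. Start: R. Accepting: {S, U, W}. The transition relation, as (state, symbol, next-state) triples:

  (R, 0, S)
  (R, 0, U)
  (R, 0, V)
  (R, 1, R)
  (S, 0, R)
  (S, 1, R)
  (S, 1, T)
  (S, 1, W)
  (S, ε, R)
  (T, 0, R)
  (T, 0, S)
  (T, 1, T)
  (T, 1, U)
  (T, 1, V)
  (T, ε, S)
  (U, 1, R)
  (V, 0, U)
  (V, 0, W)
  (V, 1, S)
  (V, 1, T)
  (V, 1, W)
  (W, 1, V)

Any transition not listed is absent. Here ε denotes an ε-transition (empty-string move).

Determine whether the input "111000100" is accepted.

Yes

Start in {R}.
Read '1': R→{R}; now {R}.
Read '1': R→{R}; now {R}.
Read '1': R→{R}; now {R}.
Read '0': R→{S, U, V}; union {S, U, V}; ε-closure = {R, S, U, V}.
Read '0': R→{S, U, V}, S→{R}, U→∅, V→{U, W}; now {R, S, U, V, W}.
Read '0': R→{S, U, V}, S→{R}, U→∅, V→{U, W}, W→∅; now {R, S, U, V, W}.
Read '1': R→{R}, S→{R, T, W}, U→{R}, V→{S, T, W}, W→{V}; now {R, S, T, V, W}.
Read '0': R→{S, U, V}, S→{R}, T→{R, S}, V→{U, W}, W→∅; now {R, S, U, V, W}.
Read '0': R→{S, U, V}, S→{R}, U→∅, V→{U, W}, W→∅; now {R, S, U, V, W}.
The final set {R, S, U, V, W} contains the accepting states S, U, W.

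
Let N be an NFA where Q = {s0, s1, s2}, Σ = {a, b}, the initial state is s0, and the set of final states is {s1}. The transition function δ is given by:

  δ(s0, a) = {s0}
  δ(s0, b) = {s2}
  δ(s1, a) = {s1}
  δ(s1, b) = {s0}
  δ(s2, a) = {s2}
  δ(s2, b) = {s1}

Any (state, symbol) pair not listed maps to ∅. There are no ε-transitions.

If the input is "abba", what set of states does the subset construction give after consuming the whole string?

{s1}

Start in {s0}.
Read 'a': {s0} → {s0}.
Read 'b': {s0} → {s2}.
Read 'b': {s2} → {s1}.
Read 'a': {s1} → {s1}.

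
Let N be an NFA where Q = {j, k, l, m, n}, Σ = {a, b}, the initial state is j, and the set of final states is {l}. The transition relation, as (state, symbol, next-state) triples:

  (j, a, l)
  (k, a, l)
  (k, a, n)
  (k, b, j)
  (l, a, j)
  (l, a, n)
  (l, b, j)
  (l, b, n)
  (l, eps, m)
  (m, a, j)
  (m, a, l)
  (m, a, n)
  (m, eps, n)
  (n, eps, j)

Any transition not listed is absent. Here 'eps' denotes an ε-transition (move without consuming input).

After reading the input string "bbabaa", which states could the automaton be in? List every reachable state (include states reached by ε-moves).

Start in {j}.
Read 'b': j→∅; now ∅.
The set is empty and remains empty for the remaining 5 symbols.

∅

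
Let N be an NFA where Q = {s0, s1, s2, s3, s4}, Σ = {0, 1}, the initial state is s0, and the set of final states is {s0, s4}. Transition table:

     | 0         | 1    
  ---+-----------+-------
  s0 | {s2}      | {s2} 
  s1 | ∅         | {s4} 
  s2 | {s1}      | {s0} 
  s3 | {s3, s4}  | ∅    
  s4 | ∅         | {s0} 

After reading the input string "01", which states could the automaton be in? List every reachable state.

Start in {s0}.
Read '0': {s0} → {s2}.
Read '1': {s2} → {s0}.

{s0}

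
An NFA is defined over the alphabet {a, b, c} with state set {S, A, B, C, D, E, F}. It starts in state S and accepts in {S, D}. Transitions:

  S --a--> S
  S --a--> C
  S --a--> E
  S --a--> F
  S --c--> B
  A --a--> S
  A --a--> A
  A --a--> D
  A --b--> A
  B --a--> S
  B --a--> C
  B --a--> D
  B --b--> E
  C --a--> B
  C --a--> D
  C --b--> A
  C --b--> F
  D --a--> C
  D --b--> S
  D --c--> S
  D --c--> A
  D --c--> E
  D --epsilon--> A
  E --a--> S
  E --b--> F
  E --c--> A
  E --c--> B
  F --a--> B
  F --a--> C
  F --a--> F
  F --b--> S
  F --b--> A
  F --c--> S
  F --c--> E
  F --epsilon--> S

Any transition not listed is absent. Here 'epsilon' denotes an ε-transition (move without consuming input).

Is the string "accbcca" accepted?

No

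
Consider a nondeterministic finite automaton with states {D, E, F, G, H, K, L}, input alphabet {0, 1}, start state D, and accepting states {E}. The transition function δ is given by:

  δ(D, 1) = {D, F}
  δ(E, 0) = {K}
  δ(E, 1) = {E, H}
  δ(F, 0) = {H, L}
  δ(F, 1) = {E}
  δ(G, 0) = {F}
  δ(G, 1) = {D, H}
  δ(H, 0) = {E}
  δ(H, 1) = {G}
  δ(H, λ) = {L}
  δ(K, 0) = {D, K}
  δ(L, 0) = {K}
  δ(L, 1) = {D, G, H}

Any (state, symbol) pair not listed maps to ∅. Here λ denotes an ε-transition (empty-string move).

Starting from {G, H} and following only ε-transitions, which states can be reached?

{G, H, L}

Begin with {G, H}.
ε-move H → L; add L.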